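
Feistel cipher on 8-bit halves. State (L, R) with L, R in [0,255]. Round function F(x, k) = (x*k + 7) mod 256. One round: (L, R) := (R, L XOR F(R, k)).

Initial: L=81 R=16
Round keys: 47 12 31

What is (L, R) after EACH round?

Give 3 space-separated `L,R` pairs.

Answer: 16,166 166,223 223,174

Derivation:
Round 1 (k=47): L=16 R=166
Round 2 (k=12): L=166 R=223
Round 3 (k=31): L=223 R=174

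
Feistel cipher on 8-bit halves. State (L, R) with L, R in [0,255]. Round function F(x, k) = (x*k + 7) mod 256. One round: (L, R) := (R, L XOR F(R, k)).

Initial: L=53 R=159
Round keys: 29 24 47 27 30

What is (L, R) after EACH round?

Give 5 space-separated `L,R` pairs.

Answer: 159,63 63,112 112,168 168,207 207,225

Derivation:
Round 1 (k=29): L=159 R=63
Round 2 (k=24): L=63 R=112
Round 3 (k=47): L=112 R=168
Round 4 (k=27): L=168 R=207
Round 5 (k=30): L=207 R=225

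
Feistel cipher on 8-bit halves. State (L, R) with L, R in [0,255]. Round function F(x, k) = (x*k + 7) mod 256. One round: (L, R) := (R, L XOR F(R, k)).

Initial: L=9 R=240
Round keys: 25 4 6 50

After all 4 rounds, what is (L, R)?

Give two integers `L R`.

Round 1 (k=25): L=240 R=126
Round 2 (k=4): L=126 R=15
Round 3 (k=6): L=15 R=31
Round 4 (k=50): L=31 R=26

Answer: 31 26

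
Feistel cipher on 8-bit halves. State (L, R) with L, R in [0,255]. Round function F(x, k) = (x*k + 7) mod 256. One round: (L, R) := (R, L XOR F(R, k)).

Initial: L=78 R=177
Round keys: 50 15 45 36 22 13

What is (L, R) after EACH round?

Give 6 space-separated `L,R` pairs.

Round 1 (k=50): L=177 R=215
Round 2 (k=15): L=215 R=17
Round 3 (k=45): L=17 R=211
Round 4 (k=36): L=211 R=162
Round 5 (k=22): L=162 R=32
Round 6 (k=13): L=32 R=5

Answer: 177,215 215,17 17,211 211,162 162,32 32,5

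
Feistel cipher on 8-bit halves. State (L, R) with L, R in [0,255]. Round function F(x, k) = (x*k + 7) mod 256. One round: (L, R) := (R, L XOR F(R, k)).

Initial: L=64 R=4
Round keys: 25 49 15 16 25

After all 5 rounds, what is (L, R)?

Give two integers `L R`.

Round 1 (k=25): L=4 R=43
Round 2 (k=49): L=43 R=70
Round 3 (k=15): L=70 R=10
Round 4 (k=16): L=10 R=225
Round 5 (k=25): L=225 R=10

Answer: 225 10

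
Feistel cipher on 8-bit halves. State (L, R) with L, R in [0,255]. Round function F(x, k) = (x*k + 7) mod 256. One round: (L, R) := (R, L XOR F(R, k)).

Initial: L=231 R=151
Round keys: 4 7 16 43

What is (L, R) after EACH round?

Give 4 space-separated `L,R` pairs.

Answer: 151,132 132,52 52,195 195,252

Derivation:
Round 1 (k=4): L=151 R=132
Round 2 (k=7): L=132 R=52
Round 3 (k=16): L=52 R=195
Round 4 (k=43): L=195 R=252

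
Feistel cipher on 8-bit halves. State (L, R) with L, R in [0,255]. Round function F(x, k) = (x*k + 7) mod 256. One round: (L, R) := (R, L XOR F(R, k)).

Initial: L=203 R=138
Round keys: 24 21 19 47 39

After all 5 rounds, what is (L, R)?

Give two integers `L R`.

Round 1 (k=24): L=138 R=60
Round 2 (k=21): L=60 R=121
Round 3 (k=19): L=121 R=62
Round 4 (k=47): L=62 R=16
Round 5 (k=39): L=16 R=73

Answer: 16 73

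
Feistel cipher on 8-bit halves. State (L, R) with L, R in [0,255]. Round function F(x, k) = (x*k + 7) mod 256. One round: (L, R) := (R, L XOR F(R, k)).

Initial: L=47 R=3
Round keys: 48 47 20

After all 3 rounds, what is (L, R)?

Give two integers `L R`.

Round 1 (k=48): L=3 R=184
Round 2 (k=47): L=184 R=204
Round 3 (k=20): L=204 R=79

Answer: 204 79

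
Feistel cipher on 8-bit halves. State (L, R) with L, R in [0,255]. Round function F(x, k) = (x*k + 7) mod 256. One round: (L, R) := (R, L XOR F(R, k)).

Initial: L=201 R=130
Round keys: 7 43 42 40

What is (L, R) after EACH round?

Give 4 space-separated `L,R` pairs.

Answer: 130,92 92,249 249,189 189,118

Derivation:
Round 1 (k=7): L=130 R=92
Round 2 (k=43): L=92 R=249
Round 3 (k=42): L=249 R=189
Round 4 (k=40): L=189 R=118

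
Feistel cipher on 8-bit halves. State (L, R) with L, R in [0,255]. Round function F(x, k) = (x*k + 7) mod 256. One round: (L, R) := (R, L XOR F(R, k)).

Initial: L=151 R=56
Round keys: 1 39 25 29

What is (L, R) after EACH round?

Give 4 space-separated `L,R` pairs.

Round 1 (k=1): L=56 R=168
Round 2 (k=39): L=168 R=167
Round 3 (k=25): L=167 R=254
Round 4 (k=29): L=254 R=106

Answer: 56,168 168,167 167,254 254,106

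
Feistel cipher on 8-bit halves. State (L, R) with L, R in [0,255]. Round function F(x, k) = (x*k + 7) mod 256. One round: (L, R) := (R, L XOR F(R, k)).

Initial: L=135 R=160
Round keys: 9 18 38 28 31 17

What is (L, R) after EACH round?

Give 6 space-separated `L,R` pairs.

Answer: 160,32 32,231 231,113 113,132 132,114 114,29

Derivation:
Round 1 (k=9): L=160 R=32
Round 2 (k=18): L=32 R=231
Round 3 (k=38): L=231 R=113
Round 4 (k=28): L=113 R=132
Round 5 (k=31): L=132 R=114
Round 6 (k=17): L=114 R=29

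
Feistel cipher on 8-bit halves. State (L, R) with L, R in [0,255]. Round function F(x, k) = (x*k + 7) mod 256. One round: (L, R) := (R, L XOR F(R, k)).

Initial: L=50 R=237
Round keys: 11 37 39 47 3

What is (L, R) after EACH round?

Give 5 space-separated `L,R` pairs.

Round 1 (k=11): L=237 R=4
Round 2 (k=37): L=4 R=118
Round 3 (k=39): L=118 R=5
Round 4 (k=47): L=5 R=132
Round 5 (k=3): L=132 R=150

Answer: 237,4 4,118 118,5 5,132 132,150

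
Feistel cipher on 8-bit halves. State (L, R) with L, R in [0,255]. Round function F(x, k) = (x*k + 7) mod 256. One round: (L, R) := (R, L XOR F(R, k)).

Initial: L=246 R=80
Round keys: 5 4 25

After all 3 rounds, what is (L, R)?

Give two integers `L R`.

Answer: 219 11

Derivation:
Round 1 (k=5): L=80 R=97
Round 2 (k=4): L=97 R=219
Round 3 (k=25): L=219 R=11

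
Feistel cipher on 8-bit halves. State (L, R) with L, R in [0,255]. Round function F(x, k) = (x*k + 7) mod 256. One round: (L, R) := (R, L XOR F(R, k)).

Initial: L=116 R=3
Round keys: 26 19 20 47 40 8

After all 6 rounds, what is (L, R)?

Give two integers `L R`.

Answer: 125 27

Derivation:
Round 1 (k=26): L=3 R=33
Round 2 (k=19): L=33 R=121
Round 3 (k=20): L=121 R=90
Round 4 (k=47): L=90 R=244
Round 5 (k=40): L=244 R=125
Round 6 (k=8): L=125 R=27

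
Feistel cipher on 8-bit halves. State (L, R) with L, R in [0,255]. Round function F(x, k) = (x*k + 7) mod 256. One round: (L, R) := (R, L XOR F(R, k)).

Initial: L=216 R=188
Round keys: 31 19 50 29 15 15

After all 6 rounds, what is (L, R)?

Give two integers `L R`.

Round 1 (k=31): L=188 R=19
Round 2 (k=19): L=19 R=204
Round 3 (k=50): L=204 R=204
Round 4 (k=29): L=204 R=239
Round 5 (k=15): L=239 R=196
Round 6 (k=15): L=196 R=108

Answer: 196 108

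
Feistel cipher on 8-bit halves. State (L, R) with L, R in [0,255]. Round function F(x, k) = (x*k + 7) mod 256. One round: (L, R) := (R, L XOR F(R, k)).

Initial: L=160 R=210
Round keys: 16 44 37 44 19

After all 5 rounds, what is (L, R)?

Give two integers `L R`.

Round 1 (k=16): L=210 R=135
Round 2 (k=44): L=135 R=233
Round 3 (k=37): L=233 R=51
Round 4 (k=44): L=51 R=34
Round 5 (k=19): L=34 R=190

Answer: 34 190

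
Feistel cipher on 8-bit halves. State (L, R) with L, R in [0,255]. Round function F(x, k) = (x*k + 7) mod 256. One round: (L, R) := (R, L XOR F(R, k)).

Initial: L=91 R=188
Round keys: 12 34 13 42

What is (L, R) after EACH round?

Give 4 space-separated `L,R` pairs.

Round 1 (k=12): L=188 R=140
Round 2 (k=34): L=140 R=35
Round 3 (k=13): L=35 R=66
Round 4 (k=42): L=66 R=248

Answer: 188,140 140,35 35,66 66,248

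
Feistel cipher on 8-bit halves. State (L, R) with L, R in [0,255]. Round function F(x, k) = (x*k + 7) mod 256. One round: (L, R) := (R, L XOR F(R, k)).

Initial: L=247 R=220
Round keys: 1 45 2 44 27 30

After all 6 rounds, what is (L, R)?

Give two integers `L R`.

Answer: 178 7

Derivation:
Round 1 (k=1): L=220 R=20
Round 2 (k=45): L=20 R=87
Round 3 (k=2): L=87 R=161
Round 4 (k=44): L=161 R=228
Round 5 (k=27): L=228 R=178
Round 6 (k=30): L=178 R=7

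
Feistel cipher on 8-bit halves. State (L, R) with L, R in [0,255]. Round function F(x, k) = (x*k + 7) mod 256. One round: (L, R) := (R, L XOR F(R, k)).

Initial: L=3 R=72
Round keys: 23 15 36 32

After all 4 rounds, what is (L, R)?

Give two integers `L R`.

Round 1 (k=23): L=72 R=124
Round 2 (k=15): L=124 R=3
Round 3 (k=36): L=3 R=15
Round 4 (k=32): L=15 R=228

Answer: 15 228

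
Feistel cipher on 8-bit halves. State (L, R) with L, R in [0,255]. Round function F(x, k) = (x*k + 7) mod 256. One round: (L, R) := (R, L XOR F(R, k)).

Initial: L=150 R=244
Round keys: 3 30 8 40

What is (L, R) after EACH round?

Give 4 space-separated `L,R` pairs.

Round 1 (k=3): L=244 R=117
Round 2 (k=30): L=117 R=73
Round 3 (k=8): L=73 R=58
Round 4 (k=40): L=58 R=94

Answer: 244,117 117,73 73,58 58,94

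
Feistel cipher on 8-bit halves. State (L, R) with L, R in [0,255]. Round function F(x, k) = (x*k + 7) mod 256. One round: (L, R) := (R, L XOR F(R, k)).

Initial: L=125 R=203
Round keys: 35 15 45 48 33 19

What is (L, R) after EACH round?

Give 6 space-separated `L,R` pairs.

Answer: 203,181 181,105 105,201 201,222 222,108 108,213

Derivation:
Round 1 (k=35): L=203 R=181
Round 2 (k=15): L=181 R=105
Round 3 (k=45): L=105 R=201
Round 4 (k=48): L=201 R=222
Round 5 (k=33): L=222 R=108
Round 6 (k=19): L=108 R=213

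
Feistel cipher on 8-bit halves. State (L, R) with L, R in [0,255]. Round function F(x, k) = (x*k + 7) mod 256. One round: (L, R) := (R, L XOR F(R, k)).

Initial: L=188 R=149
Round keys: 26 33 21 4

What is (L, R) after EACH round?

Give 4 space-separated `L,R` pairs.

Answer: 149,149 149,169 169,113 113,98

Derivation:
Round 1 (k=26): L=149 R=149
Round 2 (k=33): L=149 R=169
Round 3 (k=21): L=169 R=113
Round 4 (k=4): L=113 R=98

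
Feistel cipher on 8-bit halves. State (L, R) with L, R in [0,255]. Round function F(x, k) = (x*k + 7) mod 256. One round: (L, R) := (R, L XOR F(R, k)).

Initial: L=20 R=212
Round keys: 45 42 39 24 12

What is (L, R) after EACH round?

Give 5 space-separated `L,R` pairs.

Answer: 212,95 95,73 73,121 121,22 22,118

Derivation:
Round 1 (k=45): L=212 R=95
Round 2 (k=42): L=95 R=73
Round 3 (k=39): L=73 R=121
Round 4 (k=24): L=121 R=22
Round 5 (k=12): L=22 R=118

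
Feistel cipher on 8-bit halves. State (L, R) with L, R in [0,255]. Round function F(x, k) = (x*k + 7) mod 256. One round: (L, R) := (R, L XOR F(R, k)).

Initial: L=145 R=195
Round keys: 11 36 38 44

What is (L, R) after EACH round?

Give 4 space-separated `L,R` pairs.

Answer: 195,249 249,200 200,78 78,167

Derivation:
Round 1 (k=11): L=195 R=249
Round 2 (k=36): L=249 R=200
Round 3 (k=38): L=200 R=78
Round 4 (k=44): L=78 R=167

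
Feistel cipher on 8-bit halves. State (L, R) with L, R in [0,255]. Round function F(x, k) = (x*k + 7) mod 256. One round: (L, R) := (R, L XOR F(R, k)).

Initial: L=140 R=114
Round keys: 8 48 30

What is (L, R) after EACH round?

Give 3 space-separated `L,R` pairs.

Round 1 (k=8): L=114 R=27
Round 2 (k=48): L=27 R=101
Round 3 (k=30): L=101 R=198

Answer: 114,27 27,101 101,198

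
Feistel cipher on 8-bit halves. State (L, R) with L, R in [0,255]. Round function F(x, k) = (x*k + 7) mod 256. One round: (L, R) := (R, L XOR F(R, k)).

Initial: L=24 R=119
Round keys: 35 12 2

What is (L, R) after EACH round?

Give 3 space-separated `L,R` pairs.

Round 1 (k=35): L=119 R=84
Round 2 (k=12): L=84 R=128
Round 3 (k=2): L=128 R=83

Answer: 119,84 84,128 128,83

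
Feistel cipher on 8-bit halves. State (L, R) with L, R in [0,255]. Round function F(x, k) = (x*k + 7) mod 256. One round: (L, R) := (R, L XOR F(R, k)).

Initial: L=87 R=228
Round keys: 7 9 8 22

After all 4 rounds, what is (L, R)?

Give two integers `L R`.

Round 1 (k=7): L=228 R=20
Round 2 (k=9): L=20 R=95
Round 3 (k=8): L=95 R=235
Round 4 (k=22): L=235 R=102

Answer: 235 102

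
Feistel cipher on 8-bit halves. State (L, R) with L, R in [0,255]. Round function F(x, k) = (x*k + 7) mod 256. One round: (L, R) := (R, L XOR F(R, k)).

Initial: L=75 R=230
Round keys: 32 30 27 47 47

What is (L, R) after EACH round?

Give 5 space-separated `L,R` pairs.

Answer: 230,140 140,137 137,246 246,184 184,57

Derivation:
Round 1 (k=32): L=230 R=140
Round 2 (k=30): L=140 R=137
Round 3 (k=27): L=137 R=246
Round 4 (k=47): L=246 R=184
Round 5 (k=47): L=184 R=57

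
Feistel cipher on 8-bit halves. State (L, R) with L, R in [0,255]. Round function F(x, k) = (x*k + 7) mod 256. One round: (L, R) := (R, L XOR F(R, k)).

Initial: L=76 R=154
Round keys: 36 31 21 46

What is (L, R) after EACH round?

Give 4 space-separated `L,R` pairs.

Round 1 (k=36): L=154 R=227
Round 2 (k=31): L=227 R=30
Round 3 (k=21): L=30 R=158
Round 4 (k=46): L=158 R=117

Answer: 154,227 227,30 30,158 158,117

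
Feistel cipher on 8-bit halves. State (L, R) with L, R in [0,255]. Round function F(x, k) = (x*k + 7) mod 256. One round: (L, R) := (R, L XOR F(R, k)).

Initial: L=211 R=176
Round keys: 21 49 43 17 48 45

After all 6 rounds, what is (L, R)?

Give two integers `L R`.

Answer: 115 94

Derivation:
Round 1 (k=21): L=176 R=164
Round 2 (k=49): L=164 R=219
Round 3 (k=43): L=219 R=116
Round 4 (k=17): L=116 R=96
Round 5 (k=48): L=96 R=115
Round 6 (k=45): L=115 R=94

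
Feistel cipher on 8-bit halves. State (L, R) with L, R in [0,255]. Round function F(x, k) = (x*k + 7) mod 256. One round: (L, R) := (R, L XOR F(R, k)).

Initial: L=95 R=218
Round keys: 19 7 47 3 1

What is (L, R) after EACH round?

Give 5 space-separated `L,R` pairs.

Answer: 218,106 106,55 55,74 74,210 210,147

Derivation:
Round 1 (k=19): L=218 R=106
Round 2 (k=7): L=106 R=55
Round 3 (k=47): L=55 R=74
Round 4 (k=3): L=74 R=210
Round 5 (k=1): L=210 R=147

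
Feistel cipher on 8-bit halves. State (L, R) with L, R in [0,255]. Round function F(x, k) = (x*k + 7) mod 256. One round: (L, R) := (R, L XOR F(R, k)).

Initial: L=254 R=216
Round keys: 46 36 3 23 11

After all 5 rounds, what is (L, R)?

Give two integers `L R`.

Round 1 (k=46): L=216 R=41
Round 2 (k=36): L=41 R=19
Round 3 (k=3): L=19 R=105
Round 4 (k=23): L=105 R=101
Round 5 (k=11): L=101 R=55

Answer: 101 55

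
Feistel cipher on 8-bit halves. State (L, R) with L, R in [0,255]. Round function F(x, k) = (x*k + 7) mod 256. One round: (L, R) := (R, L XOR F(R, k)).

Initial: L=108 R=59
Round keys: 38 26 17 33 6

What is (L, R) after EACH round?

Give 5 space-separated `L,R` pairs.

Answer: 59,165 165,242 242,188 188,177 177,145

Derivation:
Round 1 (k=38): L=59 R=165
Round 2 (k=26): L=165 R=242
Round 3 (k=17): L=242 R=188
Round 4 (k=33): L=188 R=177
Round 5 (k=6): L=177 R=145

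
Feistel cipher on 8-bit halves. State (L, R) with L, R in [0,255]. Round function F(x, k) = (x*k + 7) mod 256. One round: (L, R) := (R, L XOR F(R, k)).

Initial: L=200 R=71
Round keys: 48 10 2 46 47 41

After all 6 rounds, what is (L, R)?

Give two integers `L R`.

Answer: 22 8

Derivation:
Round 1 (k=48): L=71 R=159
Round 2 (k=10): L=159 R=122
Round 3 (k=2): L=122 R=100
Round 4 (k=46): L=100 R=133
Round 5 (k=47): L=133 R=22
Round 6 (k=41): L=22 R=8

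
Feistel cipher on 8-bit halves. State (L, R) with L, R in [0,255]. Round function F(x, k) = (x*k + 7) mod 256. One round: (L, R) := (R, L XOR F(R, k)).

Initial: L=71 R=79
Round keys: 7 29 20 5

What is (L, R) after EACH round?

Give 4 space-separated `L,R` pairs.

Round 1 (k=7): L=79 R=119
Round 2 (k=29): L=119 R=205
Round 3 (k=20): L=205 R=124
Round 4 (k=5): L=124 R=190

Answer: 79,119 119,205 205,124 124,190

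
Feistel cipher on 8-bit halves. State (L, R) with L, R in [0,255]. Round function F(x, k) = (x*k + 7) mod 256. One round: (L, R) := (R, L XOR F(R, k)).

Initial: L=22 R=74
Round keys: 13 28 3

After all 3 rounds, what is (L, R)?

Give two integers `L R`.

Round 1 (k=13): L=74 R=223
Round 2 (k=28): L=223 R=33
Round 3 (k=3): L=33 R=181

Answer: 33 181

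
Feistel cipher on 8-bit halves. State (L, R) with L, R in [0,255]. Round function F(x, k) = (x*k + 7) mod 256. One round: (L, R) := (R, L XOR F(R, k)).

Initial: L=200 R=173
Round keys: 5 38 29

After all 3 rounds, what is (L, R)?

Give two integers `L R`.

Round 1 (k=5): L=173 R=160
Round 2 (k=38): L=160 R=106
Round 3 (k=29): L=106 R=169

Answer: 106 169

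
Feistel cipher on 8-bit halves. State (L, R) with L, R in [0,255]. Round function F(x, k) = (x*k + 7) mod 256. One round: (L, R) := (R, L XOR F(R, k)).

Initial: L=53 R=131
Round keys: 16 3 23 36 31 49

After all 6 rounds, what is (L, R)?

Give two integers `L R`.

Answer: 65 101

Derivation:
Round 1 (k=16): L=131 R=2
Round 2 (k=3): L=2 R=142
Round 3 (k=23): L=142 R=203
Round 4 (k=36): L=203 R=29
Round 5 (k=31): L=29 R=65
Round 6 (k=49): L=65 R=101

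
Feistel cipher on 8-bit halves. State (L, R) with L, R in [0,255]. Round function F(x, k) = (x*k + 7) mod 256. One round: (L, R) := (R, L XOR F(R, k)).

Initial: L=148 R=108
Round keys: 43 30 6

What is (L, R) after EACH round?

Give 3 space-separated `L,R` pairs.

Answer: 108,191 191,5 5,154

Derivation:
Round 1 (k=43): L=108 R=191
Round 2 (k=30): L=191 R=5
Round 3 (k=6): L=5 R=154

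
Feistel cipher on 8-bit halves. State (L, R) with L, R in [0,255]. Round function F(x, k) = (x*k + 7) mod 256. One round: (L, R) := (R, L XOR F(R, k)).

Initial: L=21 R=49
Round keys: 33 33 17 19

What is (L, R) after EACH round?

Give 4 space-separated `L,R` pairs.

Answer: 49,77 77,197 197,81 81,207

Derivation:
Round 1 (k=33): L=49 R=77
Round 2 (k=33): L=77 R=197
Round 3 (k=17): L=197 R=81
Round 4 (k=19): L=81 R=207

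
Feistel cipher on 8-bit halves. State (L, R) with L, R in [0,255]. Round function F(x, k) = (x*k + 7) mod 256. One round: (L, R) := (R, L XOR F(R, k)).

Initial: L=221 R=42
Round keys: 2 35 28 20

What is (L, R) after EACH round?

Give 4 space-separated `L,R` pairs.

Answer: 42,134 134,115 115,29 29,56

Derivation:
Round 1 (k=2): L=42 R=134
Round 2 (k=35): L=134 R=115
Round 3 (k=28): L=115 R=29
Round 4 (k=20): L=29 R=56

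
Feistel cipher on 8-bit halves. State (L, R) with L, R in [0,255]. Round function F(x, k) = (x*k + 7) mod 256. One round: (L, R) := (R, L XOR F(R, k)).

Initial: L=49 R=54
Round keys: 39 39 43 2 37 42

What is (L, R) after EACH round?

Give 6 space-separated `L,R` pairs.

Round 1 (k=39): L=54 R=112
Round 2 (k=39): L=112 R=33
Round 3 (k=43): L=33 R=226
Round 4 (k=2): L=226 R=234
Round 5 (k=37): L=234 R=59
Round 6 (k=42): L=59 R=95

Answer: 54,112 112,33 33,226 226,234 234,59 59,95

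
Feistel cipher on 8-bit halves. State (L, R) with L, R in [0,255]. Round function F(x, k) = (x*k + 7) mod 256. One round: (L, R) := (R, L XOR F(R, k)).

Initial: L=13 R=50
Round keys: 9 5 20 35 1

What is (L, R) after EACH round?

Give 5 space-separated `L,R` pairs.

Round 1 (k=9): L=50 R=196
Round 2 (k=5): L=196 R=233
Round 3 (k=20): L=233 R=255
Round 4 (k=35): L=255 R=13
Round 5 (k=1): L=13 R=235

Answer: 50,196 196,233 233,255 255,13 13,235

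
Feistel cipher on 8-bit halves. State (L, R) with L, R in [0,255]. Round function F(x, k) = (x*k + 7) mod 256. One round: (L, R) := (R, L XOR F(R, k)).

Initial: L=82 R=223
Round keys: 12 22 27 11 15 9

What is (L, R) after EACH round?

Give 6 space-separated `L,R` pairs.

Round 1 (k=12): L=223 R=41
Round 2 (k=22): L=41 R=82
Round 3 (k=27): L=82 R=132
Round 4 (k=11): L=132 R=225
Round 5 (k=15): L=225 R=178
Round 6 (k=9): L=178 R=168

Answer: 223,41 41,82 82,132 132,225 225,178 178,168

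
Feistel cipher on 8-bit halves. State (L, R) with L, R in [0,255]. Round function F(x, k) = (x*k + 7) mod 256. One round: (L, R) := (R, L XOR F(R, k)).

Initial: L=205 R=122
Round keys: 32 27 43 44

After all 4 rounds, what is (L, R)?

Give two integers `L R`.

Answer: 166 96

Derivation:
Round 1 (k=32): L=122 R=138
Round 2 (k=27): L=138 R=239
Round 3 (k=43): L=239 R=166
Round 4 (k=44): L=166 R=96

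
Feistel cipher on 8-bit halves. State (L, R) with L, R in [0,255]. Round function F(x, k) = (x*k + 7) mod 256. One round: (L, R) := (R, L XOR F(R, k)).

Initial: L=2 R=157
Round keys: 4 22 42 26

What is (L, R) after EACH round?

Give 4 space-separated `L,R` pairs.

Round 1 (k=4): L=157 R=121
Round 2 (k=22): L=121 R=240
Round 3 (k=42): L=240 R=30
Round 4 (k=26): L=30 R=227

Answer: 157,121 121,240 240,30 30,227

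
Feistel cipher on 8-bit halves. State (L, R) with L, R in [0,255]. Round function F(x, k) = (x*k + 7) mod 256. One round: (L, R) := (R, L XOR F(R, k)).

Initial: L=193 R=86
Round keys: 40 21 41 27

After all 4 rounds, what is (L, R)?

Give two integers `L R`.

Round 1 (k=40): L=86 R=182
Round 2 (k=21): L=182 R=163
Round 3 (k=41): L=163 R=148
Round 4 (k=27): L=148 R=0

Answer: 148 0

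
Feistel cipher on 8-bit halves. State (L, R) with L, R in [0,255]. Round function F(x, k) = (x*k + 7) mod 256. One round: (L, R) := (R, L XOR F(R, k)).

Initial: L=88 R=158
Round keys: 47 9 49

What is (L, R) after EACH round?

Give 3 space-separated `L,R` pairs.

Round 1 (k=47): L=158 R=81
Round 2 (k=9): L=81 R=126
Round 3 (k=49): L=126 R=116

Answer: 158,81 81,126 126,116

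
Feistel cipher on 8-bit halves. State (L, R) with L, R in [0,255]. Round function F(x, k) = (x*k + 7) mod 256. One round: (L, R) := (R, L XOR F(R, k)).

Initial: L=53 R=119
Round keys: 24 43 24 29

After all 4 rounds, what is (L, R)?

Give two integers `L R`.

Round 1 (k=24): L=119 R=26
Round 2 (k=43): L=26 R=18
Round 3 (k=24): L=18 R=173
Round 4 (k=29): L=173 R=178

Answer: 173 178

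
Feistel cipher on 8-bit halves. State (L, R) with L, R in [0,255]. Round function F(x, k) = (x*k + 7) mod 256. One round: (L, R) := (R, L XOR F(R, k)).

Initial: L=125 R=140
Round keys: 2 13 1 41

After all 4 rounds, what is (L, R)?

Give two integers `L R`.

Answer: 246 224

Derivation:
Round 1 (k=2): L=140 R=98
Round 2 (k=13): L=98 R=141
Round 3 (k=1): L=141 R=246
Round 4 (k=41): L=246 R=224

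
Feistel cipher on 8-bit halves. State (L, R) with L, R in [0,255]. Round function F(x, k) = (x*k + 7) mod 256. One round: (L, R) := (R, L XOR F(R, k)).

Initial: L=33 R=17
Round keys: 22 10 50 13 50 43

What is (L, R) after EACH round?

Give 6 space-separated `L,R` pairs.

Round 1 (k=22): L=17 R=92
Round 2 (k=10): L=92 R=142
Round 3 (k=50): L=142 R=159
Round 4 (k=13): L=159 R=148
Round 5 (k=50): L=148 R=112
Round 6 (k=43): L=112 R=67

Answer: 17,92 92,142 142,159 159,148 148,112 112,67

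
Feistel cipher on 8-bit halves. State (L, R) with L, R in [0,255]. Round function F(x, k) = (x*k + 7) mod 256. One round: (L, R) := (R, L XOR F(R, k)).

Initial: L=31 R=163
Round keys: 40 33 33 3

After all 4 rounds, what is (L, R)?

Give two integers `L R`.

Answer: 43 76

Derivation:
Round 1 (k=40): L=163 R=96
Round 2 (k=33): L=96 R=196
Round 3 (k=33): L=196 R=43
Round 4 (k=3): L=43 R=76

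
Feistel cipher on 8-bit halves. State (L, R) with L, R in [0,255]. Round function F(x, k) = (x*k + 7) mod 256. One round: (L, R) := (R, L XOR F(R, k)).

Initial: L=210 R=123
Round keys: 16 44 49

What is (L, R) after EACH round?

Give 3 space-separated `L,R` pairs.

Answer: 123,101 101,24 24,250

Derivation:
Round 1 (k=16): L=123 R=101
Round 2 (k=44): L=101 R=24
Round 3 (k=49): L=24 R=250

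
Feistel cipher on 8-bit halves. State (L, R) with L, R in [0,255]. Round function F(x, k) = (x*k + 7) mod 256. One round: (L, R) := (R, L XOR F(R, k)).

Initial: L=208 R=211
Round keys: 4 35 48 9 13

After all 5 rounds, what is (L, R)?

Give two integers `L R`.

Round 1 (k=4): L=211 R=131
Round 2 (k=35): L=131 R=35
Round 3 (k=48): L=35 R=20
Round 4 (k=9): L=20 R=152
Round 5 (k=13): L=152 R=171

Answer: 152 171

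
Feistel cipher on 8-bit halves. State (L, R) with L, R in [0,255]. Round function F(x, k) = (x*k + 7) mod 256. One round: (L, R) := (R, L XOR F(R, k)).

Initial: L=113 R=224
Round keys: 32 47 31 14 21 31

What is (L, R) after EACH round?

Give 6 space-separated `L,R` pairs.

Answer: 224,118 118,81 81,160 160,150 150,245 245,36

Derivation:
Round 1 (k=32): L=224 R=118
Round 2 (k=47): L=118 R=81
Round 3 (k=31): L=81 R=160
Round 4 (k=14): L=160 R=150
Round 5 (k=21): L=150 R=245
Round 6 (k=31): L=245 R=36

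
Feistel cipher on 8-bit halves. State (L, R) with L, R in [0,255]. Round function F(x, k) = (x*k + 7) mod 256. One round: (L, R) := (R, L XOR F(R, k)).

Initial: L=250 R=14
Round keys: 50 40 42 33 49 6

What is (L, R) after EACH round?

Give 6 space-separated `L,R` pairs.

Round 1 (k=50): L=14 R=57
Round 2 (k=40): L=57 R=225
Round 3 (k=42): L=225 R=200
Round 4 (k=33): L=200 R=46
Round 5 (k=49): L=46 R=29
Round 6 (k=6): L=29 R=155

Answer: 14,57 57,225 225,200 200,46 46,29 29,155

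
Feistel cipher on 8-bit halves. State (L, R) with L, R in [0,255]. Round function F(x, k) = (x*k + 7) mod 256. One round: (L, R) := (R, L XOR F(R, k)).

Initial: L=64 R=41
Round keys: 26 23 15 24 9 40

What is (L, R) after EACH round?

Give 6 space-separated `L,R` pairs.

Round 1 (k=26): L=41 R=113
Round 2 (k=23): L=113 R=7
Round 3 (k=15): L=7 R=1
Round 4 (k=24): L=1 R=24
Round 5 (k=9): L=24 R=222
Round 6 (k=40): L=222 R=175

Answer: 41,113 113,7 7,1 1,24 24,222 222,175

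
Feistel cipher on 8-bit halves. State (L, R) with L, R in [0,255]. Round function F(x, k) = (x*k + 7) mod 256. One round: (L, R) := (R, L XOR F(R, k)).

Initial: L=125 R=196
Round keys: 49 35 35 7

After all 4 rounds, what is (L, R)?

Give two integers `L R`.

Round 1 (k=49): L=196 R=246
Round 2 (k=35): L=246 R=109
Round 3 (k=35): L=109 R=24
Round 4 (k=7): L=24 R=194

Answer: 24 194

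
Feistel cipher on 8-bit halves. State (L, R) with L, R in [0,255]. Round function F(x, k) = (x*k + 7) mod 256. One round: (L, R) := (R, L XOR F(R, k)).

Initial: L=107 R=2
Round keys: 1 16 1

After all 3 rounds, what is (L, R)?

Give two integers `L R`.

Round 1 (k=1): L=2 R=98
Round 2 (k=16): L=98 R=37
Round 3 (k=1): L=37 R=78

Answer: 37 78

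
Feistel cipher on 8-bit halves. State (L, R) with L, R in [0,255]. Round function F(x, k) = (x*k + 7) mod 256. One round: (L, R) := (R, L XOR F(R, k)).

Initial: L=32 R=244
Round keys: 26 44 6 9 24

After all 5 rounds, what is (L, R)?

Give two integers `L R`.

Round 1 (k=26): L=244 R=239
Round 2 (k=44): L=239 R=239
Round 3 (k=6): L=239 R=78
Round 4 (k=9): L=78 R=42
Round 5 (k=24): L=42 R=185

Answer: 42 185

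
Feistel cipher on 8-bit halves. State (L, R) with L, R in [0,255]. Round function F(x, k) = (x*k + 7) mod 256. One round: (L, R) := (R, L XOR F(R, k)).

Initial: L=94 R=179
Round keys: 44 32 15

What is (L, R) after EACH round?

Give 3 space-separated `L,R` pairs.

Answer: 179,149 149,20 20,166

Derivation:
Round 1 (k=44): L=179 R=149
Round 2 (k=32): L=149 R=20
Round 3 (k=15): L=20 R=166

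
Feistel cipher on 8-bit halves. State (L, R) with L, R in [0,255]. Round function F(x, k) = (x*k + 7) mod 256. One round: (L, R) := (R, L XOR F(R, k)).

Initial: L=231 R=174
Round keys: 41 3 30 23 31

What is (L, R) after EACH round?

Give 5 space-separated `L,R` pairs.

Answer: 174,2 2,163 163,35 35,143 143,123

Derivation:
Round 1 (k=41): L=174 R=2
Round 2 (k=3): L=2 R=163
Round 3 (k=30): L=163 R=35
Round 4 (k=23): L=35 R=143
Round 5 (k=31): L=143 R=123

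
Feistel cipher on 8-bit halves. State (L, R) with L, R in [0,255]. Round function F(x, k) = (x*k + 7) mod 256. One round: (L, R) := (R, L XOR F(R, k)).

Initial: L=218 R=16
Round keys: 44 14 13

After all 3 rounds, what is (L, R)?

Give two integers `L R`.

Round 1 (k=44): L=16 R=29
Round 2 (k=14): L=29 R=141
Round 3 (k=13): L=141 R=45

Answer: 141 45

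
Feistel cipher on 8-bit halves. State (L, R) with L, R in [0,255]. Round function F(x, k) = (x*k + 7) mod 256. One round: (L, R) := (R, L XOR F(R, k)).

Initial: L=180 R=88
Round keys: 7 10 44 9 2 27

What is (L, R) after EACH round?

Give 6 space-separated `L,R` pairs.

Answer: 88,219 219,205 205,152 152,146 146,179 179,122

Derivation:
Round 1 (k=7): L=88 R=219
Round 2 (k=10): L=219 R=205
Round 3 (k=44): L=205 R=152
Round 4 (k=9): L=152 R=146
Round 5 (k=2): L=146 R=179
Round 6 (k=27): L=179 R=122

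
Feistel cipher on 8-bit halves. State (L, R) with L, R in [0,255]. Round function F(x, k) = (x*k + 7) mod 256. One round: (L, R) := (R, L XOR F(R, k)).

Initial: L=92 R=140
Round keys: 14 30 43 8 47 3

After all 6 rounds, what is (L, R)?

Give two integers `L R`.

Answer: 128 165

Derivation:
Round 1 (k=14): L=140 R=243
Round 2 (k=30): L=243 R=13
Round 3 (k=43): L=13 R=197
Round 4 (k=8): L=197 R=34
Round 5 (k=47): L=34 R=128
Round 6 (k=3): L=128 R=165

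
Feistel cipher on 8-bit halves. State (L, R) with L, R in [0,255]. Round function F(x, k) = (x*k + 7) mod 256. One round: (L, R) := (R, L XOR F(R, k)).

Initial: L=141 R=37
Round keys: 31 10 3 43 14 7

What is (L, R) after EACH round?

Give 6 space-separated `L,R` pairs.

Answer: 37,15 15,184 184,32 32,223 223,25 25,105

Derivation:
Round 1 (k=31): L=37 R=15
Round 2 (k=10): L=15 R=184
Round 3 (k=3): L=184 R=32
Round 4 (k=43): L=32 R=223
Round 5 (k=14): L=223 R=25
Round 6 (k=7): L=25 R=105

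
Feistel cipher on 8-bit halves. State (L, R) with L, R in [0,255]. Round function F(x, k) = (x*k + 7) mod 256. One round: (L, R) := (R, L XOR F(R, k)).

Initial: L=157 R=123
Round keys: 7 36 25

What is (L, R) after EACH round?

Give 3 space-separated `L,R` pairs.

Answer: 123,249 249,112 112,14

Derivation:
Round 1 (k=7): L=123 R=249
Round 2 (k=36): L=249 R=112
Round 3 (k=25): L=112 R=14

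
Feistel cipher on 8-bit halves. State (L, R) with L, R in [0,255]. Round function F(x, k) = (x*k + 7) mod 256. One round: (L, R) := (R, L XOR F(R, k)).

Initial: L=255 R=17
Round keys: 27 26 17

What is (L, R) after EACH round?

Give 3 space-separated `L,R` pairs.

Answer: 17,45 45,136 136,34

Derivation:
Round 1 (k=27): L=17 R=45
Round 2 (k=26): L=45 R=136
Round 3 (k=17): L=136 R=34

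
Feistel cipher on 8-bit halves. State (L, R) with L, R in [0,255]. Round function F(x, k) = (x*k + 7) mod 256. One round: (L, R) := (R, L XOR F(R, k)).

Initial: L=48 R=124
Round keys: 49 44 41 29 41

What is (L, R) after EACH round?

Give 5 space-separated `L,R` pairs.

Round 1 (k=49): L=124 R=243
Round 2 (k=44): L=243 R=183
Round 3 (k=41): L=183 R=165
Round 4 (k=29): L=165 R=15
Round 5 (k=41): L=15 R=203

Answer: 124,243 243,183 183,165 165,15 15,203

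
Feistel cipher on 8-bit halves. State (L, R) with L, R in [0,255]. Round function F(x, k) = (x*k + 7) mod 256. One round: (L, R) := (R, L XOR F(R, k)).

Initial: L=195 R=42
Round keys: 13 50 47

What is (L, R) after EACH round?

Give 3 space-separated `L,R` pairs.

Answer: 42,234 234,145 145,76

Derivation:
Round 1 (k=13): L=42 R=234
Round 2 (k=50): L=234 R=145
Round 3 (k=47): L=145 R=76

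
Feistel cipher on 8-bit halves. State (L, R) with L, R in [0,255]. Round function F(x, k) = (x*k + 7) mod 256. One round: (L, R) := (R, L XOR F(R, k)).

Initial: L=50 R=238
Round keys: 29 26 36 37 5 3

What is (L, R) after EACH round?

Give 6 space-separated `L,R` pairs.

Answer: 238,207 207,227 227,60 60,80 80,171 171,88

Derivation:
Round 1 (k=29): L=238 R=207
Round 2 (k=26): L=207 R=227
Round 3 (k=36): L=227 R=60
Round 4 (k=37): L=60 R=80
Round 5 (k=5): L=80 R=171
Round 6 (k=3): L=171 R=88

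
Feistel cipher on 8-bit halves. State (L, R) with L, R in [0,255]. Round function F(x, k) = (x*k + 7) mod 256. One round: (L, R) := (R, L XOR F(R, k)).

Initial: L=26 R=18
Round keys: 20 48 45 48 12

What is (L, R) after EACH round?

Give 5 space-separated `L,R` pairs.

Answer: 18,117 117,229 229,61 61,146 146,226

Derivation:
Round 1 (k=20): L=18 R=117
Round 2 (k=48): L=117 R=229
Round 3 (k=45): L=229 R=61
Round 4 (k=48): L=61 R=146
Round 5 (k=12): L=146 R=226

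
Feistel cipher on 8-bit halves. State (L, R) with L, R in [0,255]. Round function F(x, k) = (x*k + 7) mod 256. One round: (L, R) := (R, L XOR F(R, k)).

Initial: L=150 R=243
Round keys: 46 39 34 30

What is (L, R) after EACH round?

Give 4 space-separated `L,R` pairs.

Round 1 (k=46): L=243 R=39
Round 2 (k=39): L=39 R=11
Round 3 (k=34): L=11 R=90
Round 4 (k=30): L=90 R=152

Answer: 243,39 39,11 11,90 90,152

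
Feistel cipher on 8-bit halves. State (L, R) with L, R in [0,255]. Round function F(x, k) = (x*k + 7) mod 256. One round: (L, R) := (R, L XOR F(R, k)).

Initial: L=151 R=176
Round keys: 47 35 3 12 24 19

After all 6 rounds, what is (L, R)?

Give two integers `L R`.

Round 1 (k=47): L=176 R=192
Round 2 (k=35): L=192 R=247
Round 3 (k=3): L=247 R=44
Round 4 (k=12): L=44 R=224
Round 5 (k=24): L=224 R=43
Round 6 (k=19): L=43 R=216

Answer: 43 216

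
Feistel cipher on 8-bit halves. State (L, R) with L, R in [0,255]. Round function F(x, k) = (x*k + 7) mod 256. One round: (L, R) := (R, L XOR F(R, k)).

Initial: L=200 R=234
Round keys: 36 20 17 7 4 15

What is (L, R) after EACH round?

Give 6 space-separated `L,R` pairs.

Answer: 234,39 39,249 249,183 183,241 241,124 124,186

Derivation:
Round 1 (k=36): L=234 R=39
Round 2 (k=20): L=39 R=249
Round 3 (k=17): L=249 R=183
Round 4 (k=7): L=183 R=241
Round 5 (k=4): L=241 R=124
Round 6 (k=15): L=124 R=186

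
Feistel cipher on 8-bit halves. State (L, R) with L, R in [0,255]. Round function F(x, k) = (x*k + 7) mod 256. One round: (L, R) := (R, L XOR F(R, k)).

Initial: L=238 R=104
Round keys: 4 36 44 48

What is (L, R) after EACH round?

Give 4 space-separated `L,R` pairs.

Answer: 104,73 73,35 35,66 66,68

Derivation:
Round 1 (k=4): L=104 R=73
Round 2 (k=36): L=73 R=35
Round 3 (k=44): L=35 R=66
Round 4 (k=48): L=66 R=68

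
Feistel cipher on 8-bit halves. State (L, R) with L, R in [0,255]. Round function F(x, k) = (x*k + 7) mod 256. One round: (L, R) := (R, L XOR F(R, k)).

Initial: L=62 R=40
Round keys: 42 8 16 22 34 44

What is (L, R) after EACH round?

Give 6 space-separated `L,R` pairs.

Round 1 (k=42): L=40 R=169
Round 2 (k=8): L=169 R=103
Round 3 (k=16): L=103 R=222
Round 4 (k=22): L=222 R=124
Round 5 (k=34): L=124 R=161
Round 6 (k=44): L=161 R=207

Answer: 40,169 169,103 103,222 222,124 124,161 161,207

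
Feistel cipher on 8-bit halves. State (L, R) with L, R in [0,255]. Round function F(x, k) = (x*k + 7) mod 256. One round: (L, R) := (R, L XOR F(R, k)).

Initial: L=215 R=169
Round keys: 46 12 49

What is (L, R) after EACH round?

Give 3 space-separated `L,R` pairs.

Round 1 (k=46): L=169 R=178
Round 2 (k=12): L=178 R=246
Round 3 (k=49): L=246 R=175

Answer: 169,178 178,246 246,175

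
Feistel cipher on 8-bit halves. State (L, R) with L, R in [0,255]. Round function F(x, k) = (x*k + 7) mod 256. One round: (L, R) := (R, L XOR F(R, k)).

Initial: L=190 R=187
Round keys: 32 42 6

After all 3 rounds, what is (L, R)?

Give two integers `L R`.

Answer: 26 122

Derivation:
Round 1 (k=32): L=187 R=217
Round 2 (k=42): L=217 R=26
Round 3 (k=6): L=26 R=122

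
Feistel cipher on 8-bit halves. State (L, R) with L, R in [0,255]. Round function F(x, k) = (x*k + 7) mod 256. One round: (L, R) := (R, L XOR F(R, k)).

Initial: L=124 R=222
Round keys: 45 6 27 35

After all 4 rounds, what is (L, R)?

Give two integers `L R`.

Answer: 89 65

Derivation:
Round 1 (k=45): L=222 R=113
Round 2 (k=6): L=113 R=115
Round 3 (k=27): L=115 R=89
Round 4 (k=35): L=89 R=65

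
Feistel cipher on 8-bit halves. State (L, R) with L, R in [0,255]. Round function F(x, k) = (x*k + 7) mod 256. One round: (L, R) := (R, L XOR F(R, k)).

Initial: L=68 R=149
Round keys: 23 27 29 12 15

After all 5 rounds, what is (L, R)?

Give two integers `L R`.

Answer: 55 69

Derivation:
Round 1 (k=23): L=149 R=46
Round 2 (k=27): L=46 R=116
Round 3 (k=29): L=116 R=5
Round 4 (k=12): L=5 R=55
Round 5 (k=15): L=55 R=69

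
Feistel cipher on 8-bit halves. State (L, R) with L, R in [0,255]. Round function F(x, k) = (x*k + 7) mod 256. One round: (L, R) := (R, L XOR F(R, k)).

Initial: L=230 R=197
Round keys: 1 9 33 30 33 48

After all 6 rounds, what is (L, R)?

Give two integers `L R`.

Round 1 (k=1): L=197 R=42
Round 2 (k=9): L=42 R=68
Round 3 (k=33): L=68 R=225
Round 4 (k=30): L=225 R=33
Round 5 (k=33): L=33 R=169
Round 6 (k=48): L=169 R=150

Answer: 169 150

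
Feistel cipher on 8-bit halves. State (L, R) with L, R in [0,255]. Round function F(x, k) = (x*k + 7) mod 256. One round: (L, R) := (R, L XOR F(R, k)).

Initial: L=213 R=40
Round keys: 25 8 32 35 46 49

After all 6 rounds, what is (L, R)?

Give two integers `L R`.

Answer: 104 46

Derivation:
Round 1 (k=25): L=40 R=58
Round 2 (k=8): L=58 R=255
Round 3 (k=32): L=255 R=221
Round 4 (k=35): L=221 R=193
Round 5 (k=46): L=193 R=104
Round 6 (k=49): L=104 R=46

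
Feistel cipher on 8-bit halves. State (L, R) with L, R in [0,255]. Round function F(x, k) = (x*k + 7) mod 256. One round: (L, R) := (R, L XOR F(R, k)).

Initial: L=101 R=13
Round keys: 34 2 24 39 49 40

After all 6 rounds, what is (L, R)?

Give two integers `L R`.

Answer: 70 217

Derivation:
Round 1 (k=34): L=13 R=164
Round 2 (k=2): L=164 R=66
Round 3 (k=24): L=66 R=147
Round 4 (k=39): L=147 R=46
Round 5 (k=49): L=46 R=70
Round 6 (k=40): L=70 R=217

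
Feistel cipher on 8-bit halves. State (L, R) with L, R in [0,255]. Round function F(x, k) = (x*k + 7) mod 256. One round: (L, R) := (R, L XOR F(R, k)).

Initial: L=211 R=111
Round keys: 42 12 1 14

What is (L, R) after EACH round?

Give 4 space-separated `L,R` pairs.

Answer: 111,238 238,64 64,169 169,5

Derivation:
Round 1 (k=42): L=111 R=238
Round 2 (k=12): L=238 R=64
Round 3 (k=1): L=64 R=169
Round 4 (k=14): L=169 R=5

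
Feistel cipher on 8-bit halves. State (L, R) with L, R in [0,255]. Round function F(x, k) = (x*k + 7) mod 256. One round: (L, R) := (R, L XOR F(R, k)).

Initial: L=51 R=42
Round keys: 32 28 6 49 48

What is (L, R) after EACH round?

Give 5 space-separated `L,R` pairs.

Answer: 42,116 116,157 157,193 193,101 101,54

Derivation:
Round 1 (k=32): L=42 R=116
Round 2 (k=28): L=116 R=157
Round 3 (k=6): L=157 R=193
Round 4 (k=49): L=193 R=101
Round 5 (k=48): L=101 R=54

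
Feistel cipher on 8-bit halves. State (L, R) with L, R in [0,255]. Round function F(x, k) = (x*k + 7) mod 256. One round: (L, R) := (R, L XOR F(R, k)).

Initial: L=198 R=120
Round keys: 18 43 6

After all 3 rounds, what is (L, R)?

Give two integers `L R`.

Round 1 (k=18): L=120 R=177
Round 2 (k=43): L=177 R=186
Round 3 (k=6): L=186 R=210

Answer: 186 210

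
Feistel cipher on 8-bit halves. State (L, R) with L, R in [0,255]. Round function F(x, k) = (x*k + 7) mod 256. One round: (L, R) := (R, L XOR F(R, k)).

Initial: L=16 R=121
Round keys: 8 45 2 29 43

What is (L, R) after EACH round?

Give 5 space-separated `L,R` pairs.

Round 1 (k=8): L=121 R=223
Round 2 (k=45): L=223 R=67
Round 3 (k=2): L=67 R=82
Round 4 (k=29): L=82 R=18
Round 5 (k=43): L=18 R=95

Answer: 121,223 223,67 67,82 82,18 18,95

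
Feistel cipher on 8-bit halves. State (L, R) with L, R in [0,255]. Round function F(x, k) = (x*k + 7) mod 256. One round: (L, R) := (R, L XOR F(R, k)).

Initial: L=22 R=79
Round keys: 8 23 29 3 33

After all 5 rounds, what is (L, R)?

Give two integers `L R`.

Answer: 127 115

Derivation:
Round 1 (k=8): L=79 R=105
Round 2 (k=23): L=105 R=57
Round 3 (k=29): L=57 R=21
Round 4 (k=3): L=21 R=127
Round 5 (k=33): L=127 R=115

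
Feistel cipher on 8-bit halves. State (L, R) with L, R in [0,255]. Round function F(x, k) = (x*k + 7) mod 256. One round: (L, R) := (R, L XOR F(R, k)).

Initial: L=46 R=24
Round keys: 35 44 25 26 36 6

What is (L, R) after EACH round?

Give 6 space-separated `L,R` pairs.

Round 1 (k=35): L=24 R=97
Round 2 (k=44): L=97 R=171
Round 3 (k=25): L=171 R=219
Round 4 (k=26): L=219 R=238
Round 5 (k=36): L=238 R=164
Round 6 (k=6): L=164 R=49

Answer: 24,97 97,171 171,219 219,238 238,164 164,49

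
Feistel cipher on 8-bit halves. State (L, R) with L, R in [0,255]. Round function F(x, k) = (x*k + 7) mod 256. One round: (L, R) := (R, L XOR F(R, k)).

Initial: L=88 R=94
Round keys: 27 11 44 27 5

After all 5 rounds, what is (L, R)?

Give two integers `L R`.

Round 1 (k=27): L=94 R=169
Round 2 (k=11): L=169 R=20
Round 3 (k=44): L=20 R=222
Round 4 (k=27): L=222 R=101
Round 5 (k=5): L=101 R=222

Answer: 101 222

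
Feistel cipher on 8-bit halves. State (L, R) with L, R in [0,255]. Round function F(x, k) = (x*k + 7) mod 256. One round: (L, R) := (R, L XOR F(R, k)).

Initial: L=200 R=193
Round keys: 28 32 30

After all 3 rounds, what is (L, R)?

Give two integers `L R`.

Round 1 (k=28): L=193 R=235
Round 2 (k=32): L=235 R=166
Round 3 (k=30): L=166 R=144

Answer: 166 144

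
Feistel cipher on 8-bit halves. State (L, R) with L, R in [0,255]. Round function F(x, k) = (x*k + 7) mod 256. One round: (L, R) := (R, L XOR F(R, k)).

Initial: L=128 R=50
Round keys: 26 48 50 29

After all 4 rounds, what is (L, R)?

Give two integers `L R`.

Round 1 (k=26): L=50 R=155
Round 2 (k=48): L=155 R=37
Round 3 (k=50): L=37 R=218
Round 4 (k=29): L=218 R=156

Answer: 218 156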